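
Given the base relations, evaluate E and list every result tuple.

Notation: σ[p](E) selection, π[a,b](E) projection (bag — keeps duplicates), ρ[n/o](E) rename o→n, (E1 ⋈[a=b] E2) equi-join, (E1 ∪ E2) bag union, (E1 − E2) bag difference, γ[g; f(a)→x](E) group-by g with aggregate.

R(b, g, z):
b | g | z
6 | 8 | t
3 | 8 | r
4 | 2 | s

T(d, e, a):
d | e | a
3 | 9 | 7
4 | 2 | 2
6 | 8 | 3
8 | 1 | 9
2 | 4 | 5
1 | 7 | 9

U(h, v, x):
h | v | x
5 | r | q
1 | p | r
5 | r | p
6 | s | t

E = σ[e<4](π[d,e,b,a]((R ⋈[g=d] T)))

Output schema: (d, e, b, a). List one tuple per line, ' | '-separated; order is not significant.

Subexpression sizes:
  R → 3
  T → 6
  (R ⋈[g=d] T) → 3
  π[d,e,b,a]((R ⋈[g=d] T)) → 3
  σ[e<4](π[d,e,b,a]((R ⋈[g=d] T))) → 2

== RESULT ==
d | e | b | a
8 | 1 | 3 | 9
8 | 1 | 6 | 9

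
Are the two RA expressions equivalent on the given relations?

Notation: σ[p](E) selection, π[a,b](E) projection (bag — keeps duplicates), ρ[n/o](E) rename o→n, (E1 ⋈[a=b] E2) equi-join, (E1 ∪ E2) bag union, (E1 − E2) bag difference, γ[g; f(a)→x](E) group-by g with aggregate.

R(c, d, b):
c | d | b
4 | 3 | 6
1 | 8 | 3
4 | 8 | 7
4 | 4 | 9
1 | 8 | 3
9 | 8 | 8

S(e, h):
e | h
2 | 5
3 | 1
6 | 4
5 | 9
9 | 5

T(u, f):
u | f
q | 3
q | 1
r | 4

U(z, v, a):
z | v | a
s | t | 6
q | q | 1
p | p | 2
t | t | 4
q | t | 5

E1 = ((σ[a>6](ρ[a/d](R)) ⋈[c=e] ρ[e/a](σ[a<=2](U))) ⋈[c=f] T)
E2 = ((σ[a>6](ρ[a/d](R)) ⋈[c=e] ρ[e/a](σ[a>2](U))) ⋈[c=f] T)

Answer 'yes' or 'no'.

E1 row counts bottom-up:
  R → 6
  ρ[a/d](R) → 6
  σ[a>6](ρ[a/d](R)) → 4
  U → 5
  σ[a<=2](U) → 2
  ρ[e/a](σ[a<=2](U)) → 2
  (σ[a>6](ρ[a/d](R)) ⋈[c=e] ρ[e/a](σ[a<=2](U))) → 2
  T → 3
  ((σ[a>6](ρ[a/d](R)) ⋈[c=e] ρ[e/a](σ[a<=2](U))) ⋈[c=f] T) → 2
E2 row counts bottom-up:
  R → 6
  ρ[a/d](R) → 6
  σ[a>6](ρ[a/d](R)) → 4
  U → 5
  σ[a>2](U) → 3
  ρ[e/a](σ[a>2](U)) → 3
  (σ[a>6](ρ[a/d](R)) ⋈[c=e] ρ[e/a](σ[a>2](U))) → 1
  T → 3
  ((σ[a>6](ρ[a/d](R)) ⋈[c=e] ρ[e/a](σ[a>2](U))) ⋈[c=f] T) → 1

E1 result:
c | a | b | z | v | e | u | f
1 | 8 | 3 | q | q | 1 | q | 1
1 | 8 | 3 | q | q | 1 | q | 1
E2 result:
c | a | b | z | v | e | u | f
4 | 8 | 7 | t | t | 4 | r | 4
Witness: (4, 8, 7, 't', 't', 4, 'r', 4) appears 0× in E1 but 1× in E2.

no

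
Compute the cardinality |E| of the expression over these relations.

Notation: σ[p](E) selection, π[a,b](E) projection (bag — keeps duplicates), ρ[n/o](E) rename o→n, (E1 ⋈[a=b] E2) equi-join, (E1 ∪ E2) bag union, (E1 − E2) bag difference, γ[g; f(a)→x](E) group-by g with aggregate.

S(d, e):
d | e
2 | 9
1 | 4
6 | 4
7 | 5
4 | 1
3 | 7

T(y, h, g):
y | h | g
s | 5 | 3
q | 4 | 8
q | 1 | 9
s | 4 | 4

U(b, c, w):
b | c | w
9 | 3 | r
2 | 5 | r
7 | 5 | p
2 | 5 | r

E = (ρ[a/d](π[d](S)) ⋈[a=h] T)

Subexpression sizes:
  S → 6
  π[d](S) → 6
  ρ[a/d](π[d](S)) → 6
  T → 4
  (ρ[a/d](π[d](S)) ⋈[a=h] T) → 3

|E| = 3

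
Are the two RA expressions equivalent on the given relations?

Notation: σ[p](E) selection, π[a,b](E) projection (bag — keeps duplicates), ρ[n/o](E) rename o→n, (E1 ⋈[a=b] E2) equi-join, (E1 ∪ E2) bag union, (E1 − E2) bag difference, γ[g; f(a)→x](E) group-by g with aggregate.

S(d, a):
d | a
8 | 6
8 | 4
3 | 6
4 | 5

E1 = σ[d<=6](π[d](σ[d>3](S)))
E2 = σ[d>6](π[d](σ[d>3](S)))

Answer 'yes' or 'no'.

E1 row counts bottom-up:
  S → 4
  σ[d>3](S) → 3
  π[d](σ[d>3](S)) → 3
  σ[d<=6](π[d](σ[d>3](S))) → 1
E2 row counts bottom-up:
  S → 4
  σ[d>3](S) → 3
  π[d](σ[d>3](S)) → 3
  σ[d>6](π[d](σ[d>3](S))) → 2

E1 result:
d
4
E2 result:
d
8
8
Witness: (8,) appears 0× in E1 but 2× in E2.

no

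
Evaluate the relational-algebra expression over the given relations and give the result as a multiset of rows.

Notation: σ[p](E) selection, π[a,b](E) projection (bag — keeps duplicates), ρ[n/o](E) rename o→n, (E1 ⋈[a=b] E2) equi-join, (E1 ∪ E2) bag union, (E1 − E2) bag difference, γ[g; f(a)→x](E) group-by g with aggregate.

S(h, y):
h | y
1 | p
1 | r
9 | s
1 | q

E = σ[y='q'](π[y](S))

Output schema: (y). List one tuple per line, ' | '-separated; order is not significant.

Stepwise |·|:
  S → 4
  π[y](S) → 4
  σ[y='q'](π[y](S)) → 1

== RESULT ==
y
q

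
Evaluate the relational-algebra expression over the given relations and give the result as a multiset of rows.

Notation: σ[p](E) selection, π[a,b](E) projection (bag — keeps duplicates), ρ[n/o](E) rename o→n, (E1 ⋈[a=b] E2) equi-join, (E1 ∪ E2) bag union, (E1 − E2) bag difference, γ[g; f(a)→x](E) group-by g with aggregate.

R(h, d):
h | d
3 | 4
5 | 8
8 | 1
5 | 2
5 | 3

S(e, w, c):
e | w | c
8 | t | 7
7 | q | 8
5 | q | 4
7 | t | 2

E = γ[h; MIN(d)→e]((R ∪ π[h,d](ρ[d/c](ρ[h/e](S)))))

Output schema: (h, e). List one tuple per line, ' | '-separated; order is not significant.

Per-node cardinality:
  R → 5
  S → 4
  ρ[h/e](S) → 4
  ρ[d/c](ρ[h/e](S)) → 4
  π[h,d](ρ[d/c](ρ[h/e](S))) → 4
  (R ∪ π[h,d](ρ[d/c](ρ[h/e](S)))) → 9
  γ[h; MIN(d)→e]((R ∪ π[h,d](ρ[d/c](ρ[h/e](S))))) → 4

== RESULT ==
h | e
3 | 4
5 | 2
7 | 2
8 | 1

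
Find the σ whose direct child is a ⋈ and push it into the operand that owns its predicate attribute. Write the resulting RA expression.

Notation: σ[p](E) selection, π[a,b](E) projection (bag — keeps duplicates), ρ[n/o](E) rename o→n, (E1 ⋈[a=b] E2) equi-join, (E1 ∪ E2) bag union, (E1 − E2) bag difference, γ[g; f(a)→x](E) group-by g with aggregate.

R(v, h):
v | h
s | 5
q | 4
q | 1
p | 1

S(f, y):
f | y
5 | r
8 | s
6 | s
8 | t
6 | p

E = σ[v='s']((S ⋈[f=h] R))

σ filters on v, owned by the right side.
E' = (S ⋈[f=h] σ[v='s'](R))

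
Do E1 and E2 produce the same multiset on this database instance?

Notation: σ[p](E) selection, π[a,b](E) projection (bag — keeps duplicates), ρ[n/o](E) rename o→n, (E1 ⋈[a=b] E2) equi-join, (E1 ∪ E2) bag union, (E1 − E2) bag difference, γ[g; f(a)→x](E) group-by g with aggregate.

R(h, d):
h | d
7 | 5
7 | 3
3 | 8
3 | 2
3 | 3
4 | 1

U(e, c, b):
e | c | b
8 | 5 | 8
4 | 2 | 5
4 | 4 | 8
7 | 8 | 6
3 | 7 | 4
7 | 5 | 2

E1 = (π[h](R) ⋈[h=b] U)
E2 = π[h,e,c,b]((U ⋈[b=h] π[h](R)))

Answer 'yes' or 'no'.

E1 per-node cardinality:
  R → 6
  π[h](R) → 6
  U → 6
  (π[h](R) ⋈[h=b] U) → 1
E2 per-node cardinality:
  U → 6
  R → 6
  π[h](R) → 6
  (U ⋈[b=h] π[h](R)) → 1
  π[h,e,c,b]((U ⋈[b=h] π[h](R))) → 1

E1 and E2 produce the same multiset:
h | e | c | b
4 | 3 | 7 | 4

yes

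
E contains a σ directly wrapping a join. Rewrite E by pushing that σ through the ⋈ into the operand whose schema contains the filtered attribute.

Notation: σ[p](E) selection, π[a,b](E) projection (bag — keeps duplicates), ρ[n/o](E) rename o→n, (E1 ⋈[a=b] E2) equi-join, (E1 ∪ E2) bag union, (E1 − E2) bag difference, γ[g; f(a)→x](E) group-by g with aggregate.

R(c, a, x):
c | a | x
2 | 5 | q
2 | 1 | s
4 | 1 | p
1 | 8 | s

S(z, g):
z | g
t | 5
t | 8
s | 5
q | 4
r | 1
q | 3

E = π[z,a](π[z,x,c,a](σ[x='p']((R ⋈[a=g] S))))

σ filters on x, owned by the left side.
E' = π[z,a](π[z,x,c,a]((σ[x='p'](R) ⋈[a=g] S)))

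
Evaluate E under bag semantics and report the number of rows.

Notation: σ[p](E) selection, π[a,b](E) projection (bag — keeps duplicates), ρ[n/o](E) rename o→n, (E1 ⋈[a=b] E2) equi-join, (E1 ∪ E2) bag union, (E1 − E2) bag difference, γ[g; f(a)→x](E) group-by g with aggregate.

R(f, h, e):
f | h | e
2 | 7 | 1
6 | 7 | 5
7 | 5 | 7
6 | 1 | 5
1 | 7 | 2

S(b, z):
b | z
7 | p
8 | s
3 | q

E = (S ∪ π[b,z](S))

Per-node cardinality:
  S → 3
  S → 3
  π[b,z](S) → 3
  (S ∪ π[b,z](S)) → 6

|E| = 6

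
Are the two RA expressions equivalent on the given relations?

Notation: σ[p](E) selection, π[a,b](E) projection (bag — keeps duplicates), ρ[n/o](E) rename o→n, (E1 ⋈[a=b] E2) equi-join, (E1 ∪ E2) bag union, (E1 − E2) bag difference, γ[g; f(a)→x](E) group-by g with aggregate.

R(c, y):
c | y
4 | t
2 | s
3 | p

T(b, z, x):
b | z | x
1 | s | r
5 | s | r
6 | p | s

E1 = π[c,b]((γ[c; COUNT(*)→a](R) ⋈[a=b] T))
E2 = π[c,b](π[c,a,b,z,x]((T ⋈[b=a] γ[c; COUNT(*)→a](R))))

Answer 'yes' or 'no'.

E1 stepwise |·|:
  R → 3
  γ[c; COUNT(*)→a](R) → 3
  T → 3
  (γ[c; COUNT(*)→a](R) ⋈[a=b] T) → 3
  π[c,b]((γ[c; COUNT(*)→a](R) ⋈[a=b] T)) → 3
E2 stepwise |·|:
  T → 3
  R → 3
  γ[c; COUNT(*)→a](R) → 3
  (T ⋈[b=a] γ[c; COUNT(*)→a](R)) → 3
  π[c,a,b,z,x]((T ⋈[b=a] γ[c; COUNT(*)→a](R))) → 3
  π[c,b](π[c,a,b,z,x]((T ⋈[b=a] γ[c; COUNT(*)→a](R)))) → 3

E1 and E2 produce the same multiset:
c | b
2 | 1
3 | 1
4 | 1

yes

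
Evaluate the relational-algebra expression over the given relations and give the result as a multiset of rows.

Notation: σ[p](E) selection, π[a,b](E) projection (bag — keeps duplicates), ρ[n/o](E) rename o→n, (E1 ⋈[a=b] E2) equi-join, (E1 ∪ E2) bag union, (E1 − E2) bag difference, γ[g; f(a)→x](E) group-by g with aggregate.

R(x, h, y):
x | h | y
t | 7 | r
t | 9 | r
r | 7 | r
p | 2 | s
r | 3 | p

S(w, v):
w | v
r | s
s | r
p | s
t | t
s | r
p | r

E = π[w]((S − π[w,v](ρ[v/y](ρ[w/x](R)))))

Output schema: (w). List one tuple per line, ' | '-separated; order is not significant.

Subexpression sizes:
  S → 6
  R → 5
  ρ[w/x](R) → 5
  ρ[v/y](ρ[w/x](R)) → 5
  π[w,v](ρ[v/y](ρ[w/x](R))) → 5
  (S − π[w,v](ρ[v/y](ρ[w/x](R)))) → 5
  π[w]((S − π[w,v](ρ[v/y](ρ[w/x](R))))) → 5

== RESULT ==
w
p
r
s
s
t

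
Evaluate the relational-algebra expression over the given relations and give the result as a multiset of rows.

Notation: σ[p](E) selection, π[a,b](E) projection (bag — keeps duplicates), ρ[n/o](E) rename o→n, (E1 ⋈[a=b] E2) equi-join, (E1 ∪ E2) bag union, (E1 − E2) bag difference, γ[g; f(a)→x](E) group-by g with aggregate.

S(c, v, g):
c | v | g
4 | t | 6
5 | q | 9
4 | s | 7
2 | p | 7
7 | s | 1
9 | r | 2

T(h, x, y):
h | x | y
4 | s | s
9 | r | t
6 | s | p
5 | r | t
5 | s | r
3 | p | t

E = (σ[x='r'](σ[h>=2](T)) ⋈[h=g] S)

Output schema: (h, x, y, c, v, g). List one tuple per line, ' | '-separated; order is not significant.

Per-node cardinality:
  T → 6
  σ[h>=2](T) → 6
  σ[x='r'](σ[h>=2](T)) → 2
  S → 6
  (σ[x='r'](σ[h>=2](T)) ⋈[h=g] S) → 1

== RESULT ==
h | x | y | c | v | g
9 | r | t | 5 | q | 9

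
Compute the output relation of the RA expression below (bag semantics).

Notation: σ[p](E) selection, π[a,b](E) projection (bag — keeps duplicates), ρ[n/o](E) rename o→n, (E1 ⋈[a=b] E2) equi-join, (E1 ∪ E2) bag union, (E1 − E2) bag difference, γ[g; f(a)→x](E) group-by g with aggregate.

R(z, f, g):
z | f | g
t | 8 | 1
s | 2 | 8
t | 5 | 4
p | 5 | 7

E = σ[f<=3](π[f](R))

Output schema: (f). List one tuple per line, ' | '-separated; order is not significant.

Row counts bottom-up:
  R → 4
  π[f](R) → 4
  σ[f<=3](π[f](R)) → 1

== RESULT ==
f
2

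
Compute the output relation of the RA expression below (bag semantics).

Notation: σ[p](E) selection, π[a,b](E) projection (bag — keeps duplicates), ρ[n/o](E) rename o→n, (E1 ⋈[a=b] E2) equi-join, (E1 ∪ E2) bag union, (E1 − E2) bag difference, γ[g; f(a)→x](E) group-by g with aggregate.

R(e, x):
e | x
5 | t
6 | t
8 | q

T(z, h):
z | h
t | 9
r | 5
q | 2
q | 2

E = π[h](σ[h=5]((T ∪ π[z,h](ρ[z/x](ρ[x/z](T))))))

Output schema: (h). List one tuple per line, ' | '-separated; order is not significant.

Row counts bottom-up:
  T → 4
  T → 4
  ρ[x/z](T) → 4
  ρ[z/x](ρ[x/z](T)) → 4
  π[z,h](ρ[z/x](ρ[x/z](T))) → 4
  (T ∪ π[z,h](ρ[z/x](ρ[x/z](T)))) → 8
  σ[h=5]((T ∪ π[z,h](ρ[z/x](ρ[x/z](T))))) → 2
  π[h](σ[h=5]((T ∪ π[z,h](ρ[z/x](ρ[x/z](T)))))) → 2

== RESULT ==
h
5
5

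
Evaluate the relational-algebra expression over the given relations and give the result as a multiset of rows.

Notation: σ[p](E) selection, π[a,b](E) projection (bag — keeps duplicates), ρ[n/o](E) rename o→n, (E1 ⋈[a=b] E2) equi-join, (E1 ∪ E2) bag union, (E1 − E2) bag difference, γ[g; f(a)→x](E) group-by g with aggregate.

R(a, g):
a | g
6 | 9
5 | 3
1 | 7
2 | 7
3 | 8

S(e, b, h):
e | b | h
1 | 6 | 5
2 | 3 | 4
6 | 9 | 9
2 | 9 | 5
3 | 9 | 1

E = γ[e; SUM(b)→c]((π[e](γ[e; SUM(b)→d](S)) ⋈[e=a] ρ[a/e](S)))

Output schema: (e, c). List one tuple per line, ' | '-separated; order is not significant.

Row counts bottom-up:
  S → 5
  γ[e; SUM(b)→d](S) → 4
  π[e](γ[e; SUM(b)→d](S)) → 4
  S → 5
  ρ[a/e](S) → 5
  (π[e](γ[e; SUM(b)→d](S)) ⋈[e=a] ρ[a/e](S)) → 5
  γ[e; SUM(b)→c]((π[e](γ[e; SUM(b)→d](S)) ⋈[e=a] ρ[a/e](S))) → 4

== RESULT ==
e | c
1 | 6
2 | 12
3 | 9
6 | 9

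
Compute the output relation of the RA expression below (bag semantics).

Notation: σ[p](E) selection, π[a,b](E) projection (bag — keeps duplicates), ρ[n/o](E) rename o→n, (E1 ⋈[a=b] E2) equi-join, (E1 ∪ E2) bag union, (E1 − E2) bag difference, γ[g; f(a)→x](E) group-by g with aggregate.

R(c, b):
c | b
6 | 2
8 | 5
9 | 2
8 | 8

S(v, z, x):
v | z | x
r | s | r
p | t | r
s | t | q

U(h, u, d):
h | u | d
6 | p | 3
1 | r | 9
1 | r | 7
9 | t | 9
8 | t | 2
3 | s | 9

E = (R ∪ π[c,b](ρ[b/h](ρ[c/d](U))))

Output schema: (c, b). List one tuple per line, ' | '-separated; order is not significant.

Per-node cardinality:
  R → 4
  U → 6
  ρ[c/d](U) → 6
  ρ[b/h](ρ[c/d](U)) → 6
  π[c,b](ρ[b/h](ρ[c/d](U))) → 6
  (R ∪ π[c,b](ρ[b/h](ρ[c/d](U)))) → 10

== RESULT ==
c | b
2 | 8
3 | 6
6 | 2
7 | 1
8 | 5
8 | 8
9 | 1
9 | 2
9 | 3
9 | 9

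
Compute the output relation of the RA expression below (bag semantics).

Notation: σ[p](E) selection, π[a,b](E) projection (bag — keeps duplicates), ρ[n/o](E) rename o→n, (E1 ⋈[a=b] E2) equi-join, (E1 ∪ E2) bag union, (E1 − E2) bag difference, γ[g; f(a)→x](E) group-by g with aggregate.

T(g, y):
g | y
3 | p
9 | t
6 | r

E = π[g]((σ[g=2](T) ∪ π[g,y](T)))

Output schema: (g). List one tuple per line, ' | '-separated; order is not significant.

Subexpression sizes:
  T → 3
  σ[g=2](T) → 0
  T → 3
  π[g,y](T) → 3
  (σ[g=2](T) ∪ π[g,y](T)) → 3
  π[g]((σ[g=2](T) ∪ π[g,y](T))) → 3

== RESULT ==
g
3
6
9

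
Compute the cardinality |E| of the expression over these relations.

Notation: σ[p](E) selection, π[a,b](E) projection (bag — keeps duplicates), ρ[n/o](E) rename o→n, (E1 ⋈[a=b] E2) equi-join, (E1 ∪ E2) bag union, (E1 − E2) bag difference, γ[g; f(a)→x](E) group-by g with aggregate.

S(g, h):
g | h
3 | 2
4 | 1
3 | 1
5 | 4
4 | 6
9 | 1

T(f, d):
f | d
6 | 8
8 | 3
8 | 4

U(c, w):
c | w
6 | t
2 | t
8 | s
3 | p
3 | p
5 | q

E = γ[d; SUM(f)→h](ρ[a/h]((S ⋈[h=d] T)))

Per-node cardinality:
  S → 6
  T → 3
  (S ⋈[h=d] T) → 1
  ρ[a/h]((S ⋈[h=d] T)) → 1
  γ[d; SUM(f)→h](ρ[a/h]((S ⋈[h=d] T))) → 1

|E| = 1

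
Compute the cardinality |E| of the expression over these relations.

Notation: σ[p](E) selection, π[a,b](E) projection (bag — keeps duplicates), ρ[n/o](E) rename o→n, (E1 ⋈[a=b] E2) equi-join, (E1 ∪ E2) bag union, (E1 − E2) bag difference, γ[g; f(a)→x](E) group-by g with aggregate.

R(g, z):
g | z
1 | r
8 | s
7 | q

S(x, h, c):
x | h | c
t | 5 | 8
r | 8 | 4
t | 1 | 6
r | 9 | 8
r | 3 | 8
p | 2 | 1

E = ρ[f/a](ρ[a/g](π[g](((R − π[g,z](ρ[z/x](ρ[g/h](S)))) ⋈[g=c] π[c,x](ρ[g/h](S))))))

Per-node cardinality:
  R → 3
  S → 6
  ρ[g/h](S) → 6
  ρ[z/x](ρ[g/h](S)) → 6
  π[g,z](ρ[z/x](ρ[g/h](S))) → 6
  (R − π[g,z](ρ[z/x](ρ[g/h](S)))) → 3
  S → 6
  ρ[g/h](S) → 6
  π[c,x](ρ[g/h](S)) → 6
  ((R − π[g,z](ρ[z/x](ρ[g/h](S)))) ⋈[g=c] π[c,x](ρ[g/h](S))) → 4
  π[g](((R − π[g,z](ρ[z/x](ρ[g/h](S)))) ⋈[g=c] π[c,x](ρ[g/h](S)))) → 4
  ρ[a/g](π[g](((R − π[g,z](ρ[z/x](ρ[g/h](S)))) ⋈[g=c] π[c,x](ρ[g/h](S))))) → 4
  ρ[f/a](ρ[a/g](π[g](((R − π[g,z](ρ[z/x](ρ[g/h](S)))) ⋈[g=c] π[c,x](ρ[g/h](S)))))) → 4

|E| = 4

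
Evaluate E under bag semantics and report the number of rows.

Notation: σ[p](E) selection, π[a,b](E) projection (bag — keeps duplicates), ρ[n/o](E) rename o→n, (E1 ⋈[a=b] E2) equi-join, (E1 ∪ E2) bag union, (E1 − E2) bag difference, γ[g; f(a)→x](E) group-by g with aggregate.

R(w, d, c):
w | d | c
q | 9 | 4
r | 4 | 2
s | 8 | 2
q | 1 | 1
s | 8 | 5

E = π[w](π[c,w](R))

Per-node cardinality:
  R → 5
  π[c,w](R) → 5
  π[w](π[c,w](R)) → 5

|E| = 5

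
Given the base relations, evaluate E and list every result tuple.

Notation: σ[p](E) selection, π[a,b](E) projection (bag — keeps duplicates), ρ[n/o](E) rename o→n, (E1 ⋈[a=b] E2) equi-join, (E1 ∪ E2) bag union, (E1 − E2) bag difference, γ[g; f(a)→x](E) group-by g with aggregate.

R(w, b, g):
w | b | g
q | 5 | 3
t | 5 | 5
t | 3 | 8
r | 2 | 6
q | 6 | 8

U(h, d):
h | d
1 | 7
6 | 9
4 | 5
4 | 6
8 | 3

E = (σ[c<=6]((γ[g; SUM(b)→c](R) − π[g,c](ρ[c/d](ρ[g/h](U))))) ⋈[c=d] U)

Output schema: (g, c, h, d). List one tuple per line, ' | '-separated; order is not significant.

Stepwise |·|:
  R → 5
  γ[g; SUM(b)→c](R) → 4
  U → 5
  ρ[g/h](U) → 5
  ρ[c/d](ρ[g/h](U)) → 5
  π[g,c](ρ[c/d](ρ[g/h](U))) → 5
  (γ[g; SUM(b)→c](R) − π[g,c](ρ[c/d](ρ[g/h](U)))) → 4
  σ[c<=6]((γ[g; SUM(b)→c](R) − π[g,c](ρ[c/d](ρ[g/h](U))))) → 3
  U → 5
  (σ[c<=6]((γ[g; SUM(b)→c](R) − π[g,c](ρ[c/d](ρ[g/h](U))))) ⋈[c=d] U) → 2

== RESULT ==
g | c | h | d
3 | 5 | 4 | 5
5 | 5 | 4 | 5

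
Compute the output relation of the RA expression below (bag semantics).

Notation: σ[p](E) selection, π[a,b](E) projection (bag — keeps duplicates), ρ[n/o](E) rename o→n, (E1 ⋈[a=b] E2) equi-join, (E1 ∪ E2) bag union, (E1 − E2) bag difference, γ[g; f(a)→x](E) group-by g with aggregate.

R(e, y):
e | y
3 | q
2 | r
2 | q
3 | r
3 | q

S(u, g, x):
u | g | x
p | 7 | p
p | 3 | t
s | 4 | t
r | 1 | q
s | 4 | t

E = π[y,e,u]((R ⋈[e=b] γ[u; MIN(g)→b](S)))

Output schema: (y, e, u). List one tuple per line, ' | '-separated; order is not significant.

Per-node cardinality:
  R → 5
  S → 5
  γ[u; MIN(g)→b](S) → 3
  (R ⋈[e=b] γ[u; MIN(g)→b](S)) → 3
  π[y,e,u]((R ⋈[e=b] γ[u; MIN(g)→b](S))) → 3

== RESULT ==
y | e | u
q | 3 | p
q | 3 | p
r | 3 | p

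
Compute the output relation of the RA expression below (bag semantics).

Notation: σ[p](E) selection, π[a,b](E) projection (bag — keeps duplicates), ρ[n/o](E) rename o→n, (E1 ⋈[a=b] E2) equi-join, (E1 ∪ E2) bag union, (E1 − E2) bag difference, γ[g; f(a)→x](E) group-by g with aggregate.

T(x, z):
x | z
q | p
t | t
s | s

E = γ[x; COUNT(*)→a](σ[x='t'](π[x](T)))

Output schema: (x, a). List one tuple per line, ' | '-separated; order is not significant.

Per-node cardinality:
  T → 3
  π[x](T) → 3
  σ[x='t'](π[x](T)) → 1
  γ[x; COUNT(*)→a](σ[x='t'](π[x](T))) → 1

== RESULT ==
x | a
t | 1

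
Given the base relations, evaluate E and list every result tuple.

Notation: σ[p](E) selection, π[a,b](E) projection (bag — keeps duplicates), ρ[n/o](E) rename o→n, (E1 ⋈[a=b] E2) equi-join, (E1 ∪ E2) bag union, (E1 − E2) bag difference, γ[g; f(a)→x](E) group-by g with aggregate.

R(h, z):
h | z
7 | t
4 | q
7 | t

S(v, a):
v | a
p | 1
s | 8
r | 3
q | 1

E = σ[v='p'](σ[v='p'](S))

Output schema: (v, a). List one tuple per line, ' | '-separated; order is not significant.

Row counts bottom-up:
  S → 4
  σ[v='p'](S) → 1
  σ[v='p'](σ[v='p'](S)) → 1

== RESULT ==
v | a
p | 1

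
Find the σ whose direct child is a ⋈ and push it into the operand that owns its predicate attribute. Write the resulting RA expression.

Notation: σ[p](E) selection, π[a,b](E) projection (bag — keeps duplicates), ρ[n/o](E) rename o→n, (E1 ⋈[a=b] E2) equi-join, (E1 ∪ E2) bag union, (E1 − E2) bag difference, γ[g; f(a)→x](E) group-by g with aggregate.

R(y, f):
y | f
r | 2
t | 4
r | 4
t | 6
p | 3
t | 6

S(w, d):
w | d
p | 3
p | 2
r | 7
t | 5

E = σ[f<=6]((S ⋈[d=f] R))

σ filters on f, owned by the right side.
E' = (S ⋈[d=f] σ[f<=6](R))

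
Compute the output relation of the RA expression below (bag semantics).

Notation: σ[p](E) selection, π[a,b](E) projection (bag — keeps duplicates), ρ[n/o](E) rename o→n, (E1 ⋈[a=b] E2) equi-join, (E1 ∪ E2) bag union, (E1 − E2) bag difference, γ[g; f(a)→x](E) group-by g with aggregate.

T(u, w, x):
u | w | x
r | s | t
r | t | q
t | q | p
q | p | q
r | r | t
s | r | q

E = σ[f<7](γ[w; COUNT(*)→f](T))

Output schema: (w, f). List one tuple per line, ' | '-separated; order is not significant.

Subexpression sizes:
  T → 6
  γ[w; COUNT(*)→f](T) → 5
  σ[f<7](γ[w; COUNT(*)→f](T)) → 5

== RESULT ==
w | f
p | 1
q | 1
r | 2
s | 1
t | 1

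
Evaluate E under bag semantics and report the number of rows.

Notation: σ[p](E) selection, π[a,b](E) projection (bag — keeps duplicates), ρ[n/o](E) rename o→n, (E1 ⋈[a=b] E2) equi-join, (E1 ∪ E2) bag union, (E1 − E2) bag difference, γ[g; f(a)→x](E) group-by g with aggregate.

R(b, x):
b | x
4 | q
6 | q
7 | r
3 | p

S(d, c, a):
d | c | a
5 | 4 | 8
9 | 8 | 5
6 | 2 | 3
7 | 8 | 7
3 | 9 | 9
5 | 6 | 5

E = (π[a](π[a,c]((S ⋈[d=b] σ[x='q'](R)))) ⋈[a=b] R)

Subexpression sizes:
  S → 6
  R → 4
  σ[x='q'](R) → 2
  (S ⋈[d=b] σ[x='q'](R)) → 1
  π[a,c]((S ⋈[d=b] σ[x='q'](R))) → 1
  π[a](π[a,c]((S ⋈[d=b] σ[x='q'](R)))) → 1
  R → 4
  (π[a](π[a,c]((S ⋈[d=b] σ[x='q'](R)))) ⋈[a=b] R) → 1

|E| = 1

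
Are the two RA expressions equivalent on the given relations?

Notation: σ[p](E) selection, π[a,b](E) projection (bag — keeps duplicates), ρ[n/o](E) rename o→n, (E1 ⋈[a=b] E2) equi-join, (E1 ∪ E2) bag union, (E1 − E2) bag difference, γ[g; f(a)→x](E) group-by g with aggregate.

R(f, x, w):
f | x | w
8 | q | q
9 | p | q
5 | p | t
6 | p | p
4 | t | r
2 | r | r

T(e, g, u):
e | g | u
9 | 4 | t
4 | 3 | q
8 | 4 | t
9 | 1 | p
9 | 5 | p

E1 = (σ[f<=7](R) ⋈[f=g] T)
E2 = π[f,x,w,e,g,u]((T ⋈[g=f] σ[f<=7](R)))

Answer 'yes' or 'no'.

E1 row counts bottom-up:
  R → 6
  σ[f<=7](R) → 4
  T → 5
  (σ[f<=7](R) ⋈[f=g] T) → 3
E2 row counts bottom-up:
  T → 5
  R → 6
  σ[f<=7](R) → 4
  (T ⋈[g=f] σ[f<=7](R)) → 3
  π[f,x,w,e,g,u]((T ⋈[g=f] σ[f<=7](R))) → 3

E1 and E2 produce the same multiset:
f | x | w | e | g | u
4 | t | r | 8 | 4 | t
4 | t | r | 9 | 4 | t
5 | p | t | 9 | 5 | p

yes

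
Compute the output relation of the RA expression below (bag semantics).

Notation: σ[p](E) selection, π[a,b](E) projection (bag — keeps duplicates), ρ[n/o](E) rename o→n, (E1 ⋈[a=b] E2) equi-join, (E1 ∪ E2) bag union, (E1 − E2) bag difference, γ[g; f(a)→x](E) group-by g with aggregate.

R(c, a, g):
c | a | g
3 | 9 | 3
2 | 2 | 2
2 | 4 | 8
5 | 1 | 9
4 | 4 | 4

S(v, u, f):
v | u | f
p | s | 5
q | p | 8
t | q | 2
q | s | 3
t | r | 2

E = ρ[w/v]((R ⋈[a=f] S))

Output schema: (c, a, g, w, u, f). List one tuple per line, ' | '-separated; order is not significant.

Per-node cardinality:
  R → 5
  S → 5
  (R ⋈[a=f] S) → 2
  ρ[w/v]((R ⋈[a=f] S)) → 2

== RESULT ==
c | a | g | w | u | f
2 | 2 | 2 | t | q | 2
2 | 2 | 2 | t | r | 2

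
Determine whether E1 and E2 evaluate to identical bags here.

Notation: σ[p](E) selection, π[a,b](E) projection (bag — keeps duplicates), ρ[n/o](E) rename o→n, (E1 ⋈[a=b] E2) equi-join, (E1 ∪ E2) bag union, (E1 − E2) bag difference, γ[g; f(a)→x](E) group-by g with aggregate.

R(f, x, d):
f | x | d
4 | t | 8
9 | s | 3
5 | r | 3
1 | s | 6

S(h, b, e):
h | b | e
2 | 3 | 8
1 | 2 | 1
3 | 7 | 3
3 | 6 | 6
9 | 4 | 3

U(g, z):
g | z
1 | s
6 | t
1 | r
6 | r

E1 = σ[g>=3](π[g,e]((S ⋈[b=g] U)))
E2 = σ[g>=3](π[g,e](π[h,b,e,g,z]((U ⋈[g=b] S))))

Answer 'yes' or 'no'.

E1 row counts bottom-up:
  S → 5
  U → 4
  (S ⋈[b=g] U) → 2
  π[g,e]((S ⋈[b=g] U)) → 2
  σ[g>=3](π[g,e]((S ⋈[b=g] U))) → 2
E2 row counts bottom-up:
  U → 4
  S → 5
  (U ⋈[g=b] S) → 2
  π[h,b,e,g,z]((U ⋈[g=b] S)) → 2
  π[g,e](π[h,b,e,g,z]((U ⋈[g=b] S))) → 2
  σ[g>=3](π[g,e](π[h,b,e,g,z]((U ⋈[g=b] S)))) → 2

E1 and E2 produce the same multiset:
g | e
6 | 6
6 | 6

yes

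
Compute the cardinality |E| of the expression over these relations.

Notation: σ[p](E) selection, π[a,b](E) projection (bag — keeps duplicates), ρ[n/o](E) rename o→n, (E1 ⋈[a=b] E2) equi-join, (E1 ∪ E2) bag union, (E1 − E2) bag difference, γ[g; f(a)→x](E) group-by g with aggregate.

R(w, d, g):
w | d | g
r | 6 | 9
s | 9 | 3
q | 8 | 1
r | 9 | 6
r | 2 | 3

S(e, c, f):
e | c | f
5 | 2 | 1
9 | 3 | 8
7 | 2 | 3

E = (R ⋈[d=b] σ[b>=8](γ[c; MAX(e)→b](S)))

Per-node cardinality:
  R → 5
  S → 3
  γ[c; MAX(e)→b](S) → 2
  σ[b>=8](γ[c; MAX(e)→b](S)) → 1
  (R ⋈[d=b] σ[b>=8](γ[c; MAX(e)→b](S))) → 2

|E| = 2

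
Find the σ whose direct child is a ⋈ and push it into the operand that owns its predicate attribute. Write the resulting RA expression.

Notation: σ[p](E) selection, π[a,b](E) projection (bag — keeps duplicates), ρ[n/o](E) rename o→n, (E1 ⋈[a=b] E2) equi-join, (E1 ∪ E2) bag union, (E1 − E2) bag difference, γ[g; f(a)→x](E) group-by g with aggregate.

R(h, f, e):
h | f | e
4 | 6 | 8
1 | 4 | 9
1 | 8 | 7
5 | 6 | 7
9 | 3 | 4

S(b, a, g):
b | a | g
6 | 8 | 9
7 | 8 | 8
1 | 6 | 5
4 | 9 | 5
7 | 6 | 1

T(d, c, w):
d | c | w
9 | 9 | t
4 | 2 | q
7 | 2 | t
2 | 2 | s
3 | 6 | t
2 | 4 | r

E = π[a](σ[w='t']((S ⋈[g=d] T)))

σ filters on w, owned by the right side.
E' = π[a]((S ⋈[g=d] σ[w='t'](T)))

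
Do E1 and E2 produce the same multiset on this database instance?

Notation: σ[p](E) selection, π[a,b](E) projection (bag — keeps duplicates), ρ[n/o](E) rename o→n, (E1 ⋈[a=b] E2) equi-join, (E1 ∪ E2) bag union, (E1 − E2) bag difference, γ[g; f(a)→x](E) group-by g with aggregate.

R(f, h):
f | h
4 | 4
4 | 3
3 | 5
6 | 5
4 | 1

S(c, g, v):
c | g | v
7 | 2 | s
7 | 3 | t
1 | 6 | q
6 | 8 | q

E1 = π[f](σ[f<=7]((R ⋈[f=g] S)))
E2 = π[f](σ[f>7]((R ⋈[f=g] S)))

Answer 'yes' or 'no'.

E1 row counts bottom-up:
  R → 5
  S → 4
  (R ⋈[f=g] S) → 2
  σ[f<=7]((R ⋈[f=g] S)) → 2
  π[f](σ[f<=7]((R ⋈[f=g] S))) → 2
E2 row counts bottom-up:
  R → 5
  S → 4
  (R ⋈[f=g] S) → 2
  σ[f>7]((R ⋈[f=g] S)) → 0
  π[f](σ[f>7]((R ⋈[f=g] S))) → 0

E1 result:
f
3
6
E2 result:
f
(0 rows)
Witness: (6,) appears 1× in E1 but 0× in E2.

no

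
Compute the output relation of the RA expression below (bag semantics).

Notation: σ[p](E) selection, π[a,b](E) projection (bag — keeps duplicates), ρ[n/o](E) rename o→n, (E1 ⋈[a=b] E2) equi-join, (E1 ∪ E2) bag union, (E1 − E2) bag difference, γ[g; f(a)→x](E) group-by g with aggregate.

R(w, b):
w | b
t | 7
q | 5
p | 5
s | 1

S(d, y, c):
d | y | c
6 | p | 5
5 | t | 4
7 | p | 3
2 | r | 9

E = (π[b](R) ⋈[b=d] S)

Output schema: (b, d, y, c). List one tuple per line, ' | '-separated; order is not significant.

Stepwise |·|:
  R → 4
  π[b](R) → 4
  S → 4
  (π[b](R) ⋈[b=d] S) → 3

== RESULT ==
b | d | y | c
5 | 5 | t | 4
5 | 5 | t | 4
7 | 7 | p | 3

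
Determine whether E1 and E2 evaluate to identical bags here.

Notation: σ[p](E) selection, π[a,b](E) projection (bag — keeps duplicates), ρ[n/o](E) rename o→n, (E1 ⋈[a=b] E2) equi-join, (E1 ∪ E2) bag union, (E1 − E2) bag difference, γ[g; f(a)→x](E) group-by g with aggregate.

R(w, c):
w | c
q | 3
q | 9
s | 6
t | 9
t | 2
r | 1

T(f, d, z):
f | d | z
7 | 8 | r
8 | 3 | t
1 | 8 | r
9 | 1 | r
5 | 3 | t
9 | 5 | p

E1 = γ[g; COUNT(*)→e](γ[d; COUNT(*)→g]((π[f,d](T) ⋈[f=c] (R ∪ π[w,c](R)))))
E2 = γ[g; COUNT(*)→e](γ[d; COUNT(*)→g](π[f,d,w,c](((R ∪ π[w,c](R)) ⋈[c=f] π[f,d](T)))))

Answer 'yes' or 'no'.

E1 row counts bottom-up:
  T → 6
  π[f,d](T) → 6
  R → 6
  R → 6
  π[w,c](R) → 6
  (R ∪ π[w,c](R)) → 12
  (π[f,d](T) ⋈[f=c] (R ∪ π[w,c](R))) → 10
  γ[d; COUNT(*)→g]((π[f,d](T) ⋈[f=c] (R ∪ π[w,c](R)))) → 3
  γ[g; COUNT(*)→e](γ[d; COUNT(*)→g]((π[f,d](T) ⋈[f=c] (R ∪ π[w,c](R))))) → 2
E2 row counts bottom-up:
  R → 6
  R → 6
  π[w,c](R) → 6
  (R ∪ π[w,c](R)) → 12
  T → 6
  π[f,d](T) → 6
  ((R ∪ π[w,c](R)) ⋈[c=f] π[f,d](T)) → 10
  π[f,d,w,c](((R ∪ π[w,c](R)) ⋈[c=f] π[f,d](T))) → 10
  γ[d; COUNT(*)→g](π[f,d,w,c](((R ∪ π[w,c](R)) ⋈[c=f] π[f,d](T)))) → 3
  γ[g; COUNT(*)→e](γ[d; COUNT(*)→g](π[f,d,w,c](((R ∪ π[w,c](R)) ⋈[c=f] π[f,d](T))))) → 2

E1 and E2 produce the same multiset:
g | e
2 | 1
4 | 2

yes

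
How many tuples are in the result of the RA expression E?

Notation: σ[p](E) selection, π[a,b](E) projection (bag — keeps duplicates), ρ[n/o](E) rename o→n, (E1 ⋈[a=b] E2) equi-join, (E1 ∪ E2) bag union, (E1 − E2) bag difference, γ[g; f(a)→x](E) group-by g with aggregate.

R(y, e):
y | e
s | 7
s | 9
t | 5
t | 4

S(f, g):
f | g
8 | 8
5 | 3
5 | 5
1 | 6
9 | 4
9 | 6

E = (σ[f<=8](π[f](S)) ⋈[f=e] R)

Per-node cardinality:
  S → 6
  π[f](S) → 6
  σ[f<=8](π[f](S)) → 4
  R → 4
  (σ[f<=8](π[f](S)) ⋈[f=e] R) → 2

|E| = 2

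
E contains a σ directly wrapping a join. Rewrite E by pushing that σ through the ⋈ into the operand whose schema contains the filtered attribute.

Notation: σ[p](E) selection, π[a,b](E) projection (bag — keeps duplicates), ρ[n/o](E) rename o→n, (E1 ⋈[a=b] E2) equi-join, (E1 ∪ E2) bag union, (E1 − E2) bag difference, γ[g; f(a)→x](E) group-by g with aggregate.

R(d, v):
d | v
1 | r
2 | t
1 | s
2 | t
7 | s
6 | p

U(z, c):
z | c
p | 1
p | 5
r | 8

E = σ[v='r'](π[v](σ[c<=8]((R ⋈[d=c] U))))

σ filters on c, owned by the right side.
E' = σ[v='r'](π[v]((R ⋈[d=c] σ[c<=8](U))))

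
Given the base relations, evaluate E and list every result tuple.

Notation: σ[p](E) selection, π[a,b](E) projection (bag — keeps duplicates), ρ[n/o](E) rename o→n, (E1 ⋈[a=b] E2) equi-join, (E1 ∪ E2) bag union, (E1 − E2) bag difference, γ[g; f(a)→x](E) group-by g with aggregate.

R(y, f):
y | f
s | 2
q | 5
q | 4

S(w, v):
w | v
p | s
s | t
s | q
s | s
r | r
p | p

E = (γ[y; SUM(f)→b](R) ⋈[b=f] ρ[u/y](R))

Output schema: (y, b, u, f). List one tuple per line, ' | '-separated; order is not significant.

Per-node cardinality:
  R → 3
  γ[y; SUM(f)→b](R) → 2
  R → 3
  ρ[u/y](R) → 3
  (γ[y; SUM(f)→b](R) ⋈[b=f] ρ[u/y](R)) → 1

== RESULT ==
y | b | u | f
s | 2 | s | 2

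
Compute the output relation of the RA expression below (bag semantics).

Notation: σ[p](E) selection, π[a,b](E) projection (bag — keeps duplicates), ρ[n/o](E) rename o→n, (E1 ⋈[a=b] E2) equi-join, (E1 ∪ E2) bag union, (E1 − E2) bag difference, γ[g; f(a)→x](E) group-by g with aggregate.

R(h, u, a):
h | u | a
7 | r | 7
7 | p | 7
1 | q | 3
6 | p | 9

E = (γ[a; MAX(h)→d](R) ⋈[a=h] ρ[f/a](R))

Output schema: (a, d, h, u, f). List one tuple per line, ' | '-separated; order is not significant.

Subexpression sizes:
  R → 4
  γ[a; MAX(h)→d](R) → 3
  R → 4
  ρ[f/a](R) → 4
  (γ[a; MAX(h)→d](R) ⋈[a=h] ρ[f/a](R)) → 2

== RESULT ==
a | d | h | u | f
7 | 7 | 7 | p | 7
7 | 7 | 7 | r | 7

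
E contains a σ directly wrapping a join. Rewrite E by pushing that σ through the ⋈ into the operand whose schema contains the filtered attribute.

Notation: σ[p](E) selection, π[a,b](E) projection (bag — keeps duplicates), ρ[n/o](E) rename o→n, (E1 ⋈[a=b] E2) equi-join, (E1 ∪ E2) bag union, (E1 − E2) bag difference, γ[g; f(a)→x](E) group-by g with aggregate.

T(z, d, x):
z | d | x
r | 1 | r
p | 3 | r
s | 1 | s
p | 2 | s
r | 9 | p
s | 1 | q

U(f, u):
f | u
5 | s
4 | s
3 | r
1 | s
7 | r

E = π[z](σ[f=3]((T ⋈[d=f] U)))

σ filters on f, owned by the right side.
E' = π[z]((T ⋈[d=f] σ[f=3](U)))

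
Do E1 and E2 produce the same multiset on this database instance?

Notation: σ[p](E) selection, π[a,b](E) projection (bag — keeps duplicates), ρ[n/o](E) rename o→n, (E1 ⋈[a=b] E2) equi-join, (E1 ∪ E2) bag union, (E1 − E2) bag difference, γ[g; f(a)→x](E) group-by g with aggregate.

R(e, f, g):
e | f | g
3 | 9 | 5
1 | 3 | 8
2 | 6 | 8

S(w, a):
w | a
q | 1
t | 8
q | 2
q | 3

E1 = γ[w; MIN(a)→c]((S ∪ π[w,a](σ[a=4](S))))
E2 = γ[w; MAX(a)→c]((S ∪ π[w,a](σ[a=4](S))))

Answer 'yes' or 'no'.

E1 per-node cardinality:
  S → 4
  S → 4
  σ[a=4](S) → 0
  π[w,a](σ[a=4](S)) → 0
  (S ∪ π[w,a](σ[a=4](S))) → 4
  γ[w; MIN(a)→c]((S ∪ π[w,a](σ[a=4](S)))) → 2
E2 per-node cardinality:
  S → 4
  S → 4
  σ[a=4](S) → 0
  π[w,a](σ[a=4](S)) → 0
  (S ∪ π[w,a](σ[a=4](S))) → 4
  γ[w; MAX(a)→c]((S ∪ π[w,a](σ[a=4](S)))) → 2

E1 result:
w | c
q | 1
t | 8
E2 result:
w | c
q | 3
t | 8
Witness: ('q', 3) appears 0× in E1 but 1× in E2.

no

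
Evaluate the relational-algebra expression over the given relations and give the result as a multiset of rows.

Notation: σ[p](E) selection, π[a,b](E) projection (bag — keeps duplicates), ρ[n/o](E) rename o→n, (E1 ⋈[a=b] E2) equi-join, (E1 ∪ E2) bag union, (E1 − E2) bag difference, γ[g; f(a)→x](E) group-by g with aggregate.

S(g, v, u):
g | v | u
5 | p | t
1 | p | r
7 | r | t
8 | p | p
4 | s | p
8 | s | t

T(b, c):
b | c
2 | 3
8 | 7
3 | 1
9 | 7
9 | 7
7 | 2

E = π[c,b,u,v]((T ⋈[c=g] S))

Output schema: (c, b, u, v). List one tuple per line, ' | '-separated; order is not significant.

Per-node cardinality:
  T → 6
  S → 6
  (T ⋈[c=g] S) → 4
  π[c,b,u,v]((T ⋈[c=g] S)) → 4

== RESULT ==
c | b | u | v
1 | 3 | r | p
7 | 8 | t | r
7 | 9 | t | r
7 | 9 | t | r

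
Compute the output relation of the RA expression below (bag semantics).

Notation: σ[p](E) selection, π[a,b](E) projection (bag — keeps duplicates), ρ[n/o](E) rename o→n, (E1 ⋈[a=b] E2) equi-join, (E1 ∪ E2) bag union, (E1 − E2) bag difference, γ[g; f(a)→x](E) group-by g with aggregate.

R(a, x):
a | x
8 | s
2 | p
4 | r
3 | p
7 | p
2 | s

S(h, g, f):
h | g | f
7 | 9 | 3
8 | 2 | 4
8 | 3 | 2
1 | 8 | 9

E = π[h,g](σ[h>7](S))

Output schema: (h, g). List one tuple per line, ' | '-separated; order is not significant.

Row counts bottom-up:
  S → 4
  σ[h>7](S) → 2
  π[h,g](σ[h>7](S)) → 2

== RESULT ==
h | g
8 | 2
8 | 3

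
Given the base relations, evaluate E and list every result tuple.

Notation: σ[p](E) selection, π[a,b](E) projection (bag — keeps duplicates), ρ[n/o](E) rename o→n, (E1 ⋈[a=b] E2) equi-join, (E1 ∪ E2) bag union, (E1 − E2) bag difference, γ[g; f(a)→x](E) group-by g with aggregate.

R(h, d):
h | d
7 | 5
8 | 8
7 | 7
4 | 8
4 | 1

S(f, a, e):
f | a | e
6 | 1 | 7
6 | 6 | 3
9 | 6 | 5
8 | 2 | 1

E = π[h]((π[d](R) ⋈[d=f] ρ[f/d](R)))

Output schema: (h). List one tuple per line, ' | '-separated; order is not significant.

Row counts bottom-up:
  R → 5
  π[d](R) → 5
  R → 5
  ρ[f/d](R) → 5
  (π[d](R) ⋈[d=f] ρ[f/d](R)) → 7
  π[h]((π[d](R) ⋈[d=f] ρ[f/d](R))) → 7

== RESULT ==
h
4
4
4
7
7
8
8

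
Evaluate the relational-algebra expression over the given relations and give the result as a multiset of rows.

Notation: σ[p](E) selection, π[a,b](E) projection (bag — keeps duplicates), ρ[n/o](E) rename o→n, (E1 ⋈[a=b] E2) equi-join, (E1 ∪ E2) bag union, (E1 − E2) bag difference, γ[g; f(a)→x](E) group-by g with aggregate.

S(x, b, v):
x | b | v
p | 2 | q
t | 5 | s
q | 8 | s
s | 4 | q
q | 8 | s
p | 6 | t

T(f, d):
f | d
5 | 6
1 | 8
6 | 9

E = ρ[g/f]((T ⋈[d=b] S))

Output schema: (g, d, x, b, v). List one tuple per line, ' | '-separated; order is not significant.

Subexpression sizes:
  T → 3
  S → 6
  (T ⋈[d=b] S) → 3
  ρ[g/f]((T ⋈[d=b] S)) → 3

== RESULT ==
g | d | x | b | v
1 | 8 | q | 8 | s
1 | 8 | q | 8 | s
5 | 6 | p | 6 | t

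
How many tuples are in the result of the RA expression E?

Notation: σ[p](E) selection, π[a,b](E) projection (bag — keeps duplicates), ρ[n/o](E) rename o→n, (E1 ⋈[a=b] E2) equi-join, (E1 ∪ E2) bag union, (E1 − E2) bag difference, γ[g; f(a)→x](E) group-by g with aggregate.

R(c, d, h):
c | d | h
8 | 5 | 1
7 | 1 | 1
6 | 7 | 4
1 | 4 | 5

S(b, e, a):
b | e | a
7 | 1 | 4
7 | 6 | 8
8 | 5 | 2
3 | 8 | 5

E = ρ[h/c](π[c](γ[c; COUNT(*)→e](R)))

Subexpression sizes:
  R → 4
  γ[c; COUNT(*)→e](R) → 4
  π[c](γ[c; COUNT(*)→e](R)) → 4
  ρ[h/c](π[c](γ[c; COUNT(*)→e](R))) → 4

|E| = 4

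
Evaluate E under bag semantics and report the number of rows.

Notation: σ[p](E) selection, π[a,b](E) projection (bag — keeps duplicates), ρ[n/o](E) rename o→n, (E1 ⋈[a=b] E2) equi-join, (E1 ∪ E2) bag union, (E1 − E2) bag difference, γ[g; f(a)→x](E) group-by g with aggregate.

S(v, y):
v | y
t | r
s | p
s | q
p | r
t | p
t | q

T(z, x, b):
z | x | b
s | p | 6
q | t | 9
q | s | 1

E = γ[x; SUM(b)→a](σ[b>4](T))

Row counts bottom-up:
  T → 3
  σ[b>4](T) → 2
  γ[x; SUM(b)→a](σ[b>4](T)) → 2

|E| = 2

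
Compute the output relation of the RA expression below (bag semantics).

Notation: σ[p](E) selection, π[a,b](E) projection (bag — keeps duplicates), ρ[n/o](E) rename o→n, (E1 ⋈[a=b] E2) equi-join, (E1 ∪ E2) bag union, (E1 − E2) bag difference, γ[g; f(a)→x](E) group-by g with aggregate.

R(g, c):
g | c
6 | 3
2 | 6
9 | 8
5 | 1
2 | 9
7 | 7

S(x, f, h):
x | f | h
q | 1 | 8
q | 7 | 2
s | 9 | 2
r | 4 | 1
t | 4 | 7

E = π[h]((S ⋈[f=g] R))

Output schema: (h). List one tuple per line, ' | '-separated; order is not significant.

Per-node cardinality:
  S → 5
  R → 6
  (S ⋈[f=g] R) → 2
  π[h]((S ⋈[f=g] R)) → 2

== RESULT ==
h
2
2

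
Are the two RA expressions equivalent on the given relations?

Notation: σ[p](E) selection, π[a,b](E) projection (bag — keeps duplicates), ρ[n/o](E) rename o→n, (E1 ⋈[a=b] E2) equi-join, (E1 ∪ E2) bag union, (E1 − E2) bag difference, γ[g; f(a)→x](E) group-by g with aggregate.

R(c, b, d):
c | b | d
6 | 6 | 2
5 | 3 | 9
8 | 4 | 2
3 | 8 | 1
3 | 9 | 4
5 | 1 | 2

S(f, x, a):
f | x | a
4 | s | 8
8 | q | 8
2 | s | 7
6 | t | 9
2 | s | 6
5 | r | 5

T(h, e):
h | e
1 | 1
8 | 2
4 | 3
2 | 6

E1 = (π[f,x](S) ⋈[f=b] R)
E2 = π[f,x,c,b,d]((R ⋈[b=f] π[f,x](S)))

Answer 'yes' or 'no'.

E1 per-node cardinality:
  S → 6
  π[f,x](S) → 6
  R → 6
  (π[f,x](S) ⋈[f=b] R) → 3
E2 per-node cardinality:
  R → 6
  S → 6
  π[f,x](S) → 6
  (R ⋈[b=f] π[f,x](S)) → 3
  π[f,x,c,b,d]((R ⋈[b=f] π[f,x](S))) → 3

E1 and E2 produce the same multiset:
f | x | c | b | d
4 | s | 8 | 4 | 2
6 | t | 6 | 6 | 2
8 | q | 3 | 8 | 1

yes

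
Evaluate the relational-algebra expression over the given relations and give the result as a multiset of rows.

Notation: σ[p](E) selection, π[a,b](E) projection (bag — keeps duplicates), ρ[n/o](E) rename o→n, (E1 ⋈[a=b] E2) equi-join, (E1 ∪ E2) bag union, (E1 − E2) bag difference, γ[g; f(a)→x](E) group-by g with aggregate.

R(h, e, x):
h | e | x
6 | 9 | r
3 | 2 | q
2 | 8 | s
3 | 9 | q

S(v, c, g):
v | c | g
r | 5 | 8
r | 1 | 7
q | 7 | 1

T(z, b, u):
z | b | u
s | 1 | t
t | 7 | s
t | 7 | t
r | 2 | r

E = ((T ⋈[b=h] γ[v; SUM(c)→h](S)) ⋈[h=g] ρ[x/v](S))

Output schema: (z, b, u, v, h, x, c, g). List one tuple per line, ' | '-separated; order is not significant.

Subexpression sizes:
  T → 4
  S → 3
  γ[v; SUM(c)→h](S) → 2
  (T ⋈[b=h] γ[v; SUM(c)→h](S)) → 2
  S → 3
  ρ[x/v](S) → 3
  ((T ⋈[b=h] γ[v; SUM(c)→h](S)) ⋈[h=g] ρ[x/v](S)) → 2

== RESULT ==
z | b | u | v | h | x | c | g
t | 7 | s | q | 7 | r | 1 | 7
t | 7 | t | q | 7 | r | 1 | 7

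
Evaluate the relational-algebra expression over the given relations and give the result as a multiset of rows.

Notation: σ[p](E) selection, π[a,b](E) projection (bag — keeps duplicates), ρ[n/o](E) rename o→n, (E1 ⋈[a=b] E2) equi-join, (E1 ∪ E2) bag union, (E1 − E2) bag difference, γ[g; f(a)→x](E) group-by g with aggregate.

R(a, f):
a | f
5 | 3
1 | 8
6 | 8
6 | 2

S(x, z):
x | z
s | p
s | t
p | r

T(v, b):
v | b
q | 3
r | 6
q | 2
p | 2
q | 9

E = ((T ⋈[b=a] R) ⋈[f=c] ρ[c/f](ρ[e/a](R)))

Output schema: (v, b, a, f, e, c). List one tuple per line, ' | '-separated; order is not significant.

Subexpression sizes:
  T → 5
  R → 4
  (T ⋈[b=a] R) → 2
  R → 4
  ρ[e/a](R) → 4
  ρ[c/f](ρ[e/a](R)) → 4
  ((T ⋈[b=a] R) ⋈[f=c] ρ[c/f](ρ[e/a](R))) → 3

== RESULT ==
v | b | a | f | e | c
r | 6 | 6 | 2 | 6 | 2
r | 6 | 6 | 8 | 1 | 8
r | 6 | 6 | 8 | 6 | 8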